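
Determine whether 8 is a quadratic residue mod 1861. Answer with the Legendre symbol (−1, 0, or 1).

-1

Pull out 2^3: since 1861 ≡ 5 (mod 8), (2/1861) = -1, so (2/1861)^3 = -1.
Reached (1/1861) = 1. Collecting the sign flips along the way, the symbol is -1.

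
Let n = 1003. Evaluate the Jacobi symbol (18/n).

Pull out 2: since 1003 ≡ 3 (mod 8), (2/1003) = -1.
Reciprocity: 9 ≡ 1 and 1003 ≡ 3 (mod 4), so (9/1003) = +(1003/9).
Reduce top mod 9: now compute (4/9).
Pull out 2^2: since 9 ≡ 1 (mod 8), (2/9) = +1, so (2/9)^2 = +1.
Reached (1/9) = 1. Collecting the sign flips along the way, the symbol is -1.

-1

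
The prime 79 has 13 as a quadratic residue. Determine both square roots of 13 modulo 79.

31, 48

Since 79 ≡ 3 (mod 4), a square root of 13 is 13^((79+1)/4) = 13^20 mod 79.
Repeated squaring: 13^2≡11, 13^4≡42, 13^8≡26, 13^16≡44 (mod 79).
13^20 = 13^(16+4) ≡ 31 (mod 79).
Check: 31² = 961 ≡ 13 (mod 79). The two roots are 31 and 48.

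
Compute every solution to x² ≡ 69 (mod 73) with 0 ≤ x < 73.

19, 54

73 ≡ 1 (mod 4), so we find a root by search.
Trying successive values, 19² = 361 ≡ 69 (mod 73). The other root is 73 − 19 = 54.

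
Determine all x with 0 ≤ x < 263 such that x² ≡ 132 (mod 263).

Since 263 ≡ 3 (mod 4), a square root of 132 is 132^((263+1)/4) = 132^66 mod 263.
Repeated squaring: 132^2≡66, 132^4≡148, 132^8≡75, 132^16≡102, 132^32≡147, 132^64≡43 (mod 263).
132^66 = 132^(64+2) ≡ 208 (mod 263).
Check: 208² = 43264 ≡ 132 (mod 263). The two roots are 55 and 208.

55, 208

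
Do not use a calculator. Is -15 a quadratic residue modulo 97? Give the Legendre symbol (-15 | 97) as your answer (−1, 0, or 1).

-1

First reduce: -15 ≡ 82 (mod 97).
Pull out 2: since 97 ≡ 1 (mod 8), (2/97) = +1.
Reciprocity: 41 ≡ 1 and 97 ≡ 1 (mod 4), so (41/97) = +(97/41).
Reduce top mod 41: now compute (15/41).
Reciprocity: 15 ≡ 3 and 41 ≡ 1 (mod 4), so (15/41) = +(41/15).
Reduce top mod 15: now compute (11/15).
Reciprocity: 11 ≡ 3 and 15 ≡ 3 (mod 4), so (11/15) = −(15/11).
Reduce top mod 11: now compute (4/11).
Pull out 2^2: since 11 ≡ 3 (mod 8), (2/11) = -1, so (2/11)^2 = +1.
Reached (1/11) = 1. Collecting the sign flips along the way, the symbol is -1.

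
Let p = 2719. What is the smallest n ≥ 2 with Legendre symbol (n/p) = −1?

3

(2/2719) = +1, so 2 is a residue.
(3/2719) = −1, so 3 is the smallest positive non-residue mod 2719.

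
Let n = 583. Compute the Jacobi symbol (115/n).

1

Reciprocity: 115 ≡ 3 and 583 ≡ 3 (mod 4), so (115/583) = −(583/115).
Reduce top mod 115: now compute (8/115).
Pull out 2^3: since 115 ≡ 3 (mod 8), (2/115) = -1, so (2/115)^3 = -1.
Reached (1/115) = 1. Collecting the sign flips along the way, the symbol is +1.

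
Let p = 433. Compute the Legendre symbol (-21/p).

Euler's criterion: (-21/433) ≡ 412^216 (mod 433).
412^2 ≡ 8 (mod 433)
412^4 ≡ 64 (mod 433)
412^8 ≡ 199 (mod 433)
412^16 ≡ 198 (mod 433)
412^32 ≡ 234 (mod 433)
412^64 ≡ 198 (mod 433)
412^128 ≡ 234 (mod 433)
412^216 = 412^(128+64+16+8) ≡ 432 (mod 433).
Result is 432 ≡ −1, so (-21/433) = −1.

-1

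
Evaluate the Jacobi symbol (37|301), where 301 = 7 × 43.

Reciprocity: 37 ≡ 1 and 301 ≡ 1 (mod 4), so (37/301) = +(301/37).
Reduce top mod 37: now compute (5/37).
Reciprocity: 5 ≡ 1 and 37 ≡ 1 (mod 4), so (5/37) = +(37/5).
Reduce top mod 5: now compute (2/5).
Pull out 2: since 5 ≡ 5 (mod 8), (2/5) = -1.
Reached (1/5) = 1. Collecting the sign flips along the way, the symbol is -1.

-1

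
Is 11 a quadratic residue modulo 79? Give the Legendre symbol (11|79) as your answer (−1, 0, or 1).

1

Reciprocity: 11 ≡ 3 and 79 ≡ 3 (mod 4), so (11/79) = −(79/11).
Reduce top mod 11: now compute (2/11).
Pull out 2: since 11 ≡ 3 (mod 8), (2/11) = -1.
Reached (1/11) = 1. Collecting the sign flips along the way, the symbol is +1.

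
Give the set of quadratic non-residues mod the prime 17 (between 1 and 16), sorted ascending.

Square k = 1,…,8 (k and 17−k give the same square):
1²=1, 2²=4, 3²=9, 4²=16, 5²≡8, 6²≡2, 7²≡15, 8²≡13 (mod 17).
The residues are {1, 2, 4, 8, 9, 13, 15, 16}; the non-residues are the remaining 8 nonzero classes.

3, 5, 6, 7, 10, 11, 12, 14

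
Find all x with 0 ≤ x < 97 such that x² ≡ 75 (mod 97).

97 ≡ 1 (mod 4), so we find a root by search.
Trying successive values, 47² = 2209 ≡ 75 (mod 97). The other root is 97 − 47 = 50.

47, 50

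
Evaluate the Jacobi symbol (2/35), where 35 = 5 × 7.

Pull out 2: since 35 ≡ 3 (mod 8), (2/35) = -1.
Reached (1/35) = 1. Collecting the sign flips along the way, the symbol is -1.

-1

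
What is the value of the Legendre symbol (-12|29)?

First reduce: -12 ≡ 17 (mod 29).
Reciprocity: 17 ≡ 1 and 29 ≡ 1 (mod 4), so (17/29) = +(29/17).
Reduce top mod 17: now compute (12/17).
Pull out 2^2: since 17 ≡ 1 (mod 8), (2/17) = +1, so (2/17)^2 = +1.
Reciprocity: 3 ≡ 3 and 17 ≡ 1 (mod 4), so (3/17) = +(17/3).
Reduce top mod 3: now compute (2/3).
Pull out 2: since 3 ≡ 3 (mod 8), (2/3) = -1.
Reached (1/3) = 1. Collecting the sign flips along the way, the symbol is -1.

-1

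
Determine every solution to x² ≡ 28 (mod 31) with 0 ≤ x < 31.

Since 31 ≡ 3 (mod 4), a square root of 28 is 28^((31+1)/4) = 28^8 mod 31.
Repeated squaring: 28^2≡9, 28^4≡19, 28^8≡20 (mod 31).
28^8 = 28^(8) ≡ 20 (mod 31).
Check: 20² = 400 ≡ 28 (mod 31). The two roots are 11 and 20.

11, 20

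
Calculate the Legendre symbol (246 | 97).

-1

First reduce: 246 ≡ 52 (mod 97).
Pull out 2^2: since 97 ≡ 1 (mod 8), (2/97) = +1, so (2/97)^2 = +1.
Reciprocity: 13 ≡ 1 and 97 ≡ 1 (mod 4), so (13/97) = +(97/13).
Reduce top mod 13: now compute (6/13).
Pull out 2: since 13 ≡ 5 (mod 8), (2/13) = -1.
Reciprocity: 3 ≡ 3 and 13 ≡ 1 (mod 4), so (3/13) = +(13/3).
Reduce top mod 3: now compute (1/3).
Reached (1/3) = 1. Collecting the sign flips along the way, the symbol is -1.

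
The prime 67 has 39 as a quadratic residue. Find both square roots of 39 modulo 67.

Since 67 ≡ 3 (mod 4), a square root of 39 is 39^((67+1)/4) = 39^17 mod 67.
Repeated squaring: 39^2≡47, 39^4≡65, 39^8≡4, 39^16≡16 (mod 67).
39^17 = 39^(16+1) ≡ 21 (mod 67).
Check: 21² = 441 ≡ 39 (mod 67). The two roots are 21 and 46.

21, 46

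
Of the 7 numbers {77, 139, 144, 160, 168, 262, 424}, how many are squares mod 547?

(77/547) = -1 → non-residue.
(139/547) = +1 → QR.
(144/547) = +1 → QR.
(160/547) = +1 → QR.
(168/547) = -1 → non-residue.
(262/547) = -1 → non-residue.
(424/547) = -1 → non-residue.
Total quadratic residues among the 7: 3.

3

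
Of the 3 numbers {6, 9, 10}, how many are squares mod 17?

(6/17) = -1 → non-residue.
(9/17) = +1 → QR.
(10/17) = -1 → non-residue.
Total quadratic residues among the 3: 1.

1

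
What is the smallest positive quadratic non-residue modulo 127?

3

(2/127) = +1, so 2 is a residue.
(3/127) = −1, so 3 is the smallest positive non-residue mod 127.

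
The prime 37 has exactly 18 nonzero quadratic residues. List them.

Square k = 1,…,18 (k and 37−k give the same square):
1²=1, 2²=4, 3²=9, 4²=16, 5²=25, 6²=36, 7²≡12, 8²≡27, 9²≡7, 10²≡26, 11²≡10, 12²≡33, 13²≡21, 14²≡11, 15²≡3, 16²≡34, 17²≡30, 18²≡28 (mod 37).
So the quadratic residues mod 37 are {1, 3, 4, 7, 9, 10, 11, 12, 16, 21, 25, 26, 27, 28, 30, 33, 34, 36}.

1 3 4 7 9 10 11 12 16 21 25 26 27 28 30 33 34 36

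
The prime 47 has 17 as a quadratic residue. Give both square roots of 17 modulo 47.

Since 47 ≡ 3 (mod 4), a square root of 17 is 17^((47+1)/4) = 17^12 mod 47.
Repeated squaring: 17^2≡7, 17^4≡2, 17^8≡4 (mod 47).
17^12 = 17^(8+4) ≡ 8 (mod 47).
Check: 8² = 64 ≡ 17 (mod 47). The two roots are 8 and 39.

8, 39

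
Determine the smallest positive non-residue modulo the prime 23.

(2/23) = +1, so 2 is a residue.
(3/23) = +1, so 3 is a residue.
(4/23) = +1, so 4 is a residue.
(5/23) = −1, so 5 is the smallest positive non-residue mod 23.

5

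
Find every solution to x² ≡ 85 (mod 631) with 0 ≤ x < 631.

151, 480

Since 631 ≡ 3 (mod 4), a square root of 85 is 85^((631+1)/4) = 85^158 mod 631.
Repeated squaring: 85^2≡284, 85^4≡519, 85^8≡555, 85^16≡97, 85^32≡575, 85^64≡612, 85^128≡361 (mod 631).
85^158 = 85^(128+16+8+4+2) ≡ 151 (mod 631).
Check: 151² = 22801 ≡ 85 (mod 631). The two roots are 151 and 480.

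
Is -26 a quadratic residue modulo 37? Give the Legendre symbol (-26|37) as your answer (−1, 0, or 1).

1

First reduce: -26 ≡ 11 (mod 37).
Reciprocity: 11 ≡ 3 and 37 ≡ 1 (mod 4), so (11/37) = +(37/11).
Reduce top mod 11: now compute (4/11).
Pull out 2^2: since 11 ≡ 3 (mod 8), (2/11) = -1, so (2/11)^2 = +1.
Reached (1/11) = 1. Collecting the sign flips along the way, the symbol is +1.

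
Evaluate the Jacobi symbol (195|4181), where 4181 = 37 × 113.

1

Reciprocity: 195 ≡ 3 and 4181 ≡ 1 (mod 4), so (195/4181) = +(4181/195).
Reduce top mod 195: now compute (86/195).
Pull out 2: since 195 ≡ 3 (mod 8), (2/195) = -1.
Reciprocity: 43 ≡ 3 and 195 ≡ 3 (mod 4), so (43/195) = −(195/43).
Reduce top mod 43: now compute (23/43).
Reciprocity: 23 ≡ 3 and 43 ≡ 3 (mod 4), so (23/43) = −(43/23).
Reduce top mod 23: now compute (20/23).
Pull out 2^2: since 23 ≡ 7 (mod 8), (2/23) = +1, so (2/23)^2 = +1.
Reciprocity: 5 ≡ 1 and 23 ≡ 3 (mod 4), so (5/23) = +(23/5).
Reduce top mod 5: now compute (3/5).
Reciprocity: 3 ≡ 3 and 5 ≡ 1 (mod 4), so (3/5) = +(5/3).
Reduce top mod 3: now compute (2/3).
Pull out 2: since 3 ≡ 3 (mod 8), (2/3) = -1.
Reached (1/3) = 1. Collecting the sign flips along the way, the symbol is +1.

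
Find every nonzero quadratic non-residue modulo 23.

Square k = 1,…,11 (k and 23−k give the same square):
1²=1, 2²=4, 3²=9, 4²=16, 5²≡2, 6²≡13, 7²≡3, 8²≡18, 9²≡12, 10²≡8, 11²≡6 (mod 23).
The residues are {1, 2, 3, 4, 6, 8, 9, 12, 13, 16, 18}; the non-residues are the remaining 11 nonzero classes.

5,7,10,11,14,15,17,19,20,21,22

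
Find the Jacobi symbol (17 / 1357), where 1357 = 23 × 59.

Reciprocity: 17 ≡ 1 and 1357 ≡ 1 (mod 4), so (17/1357) = +(1357/17).
Reduce top mod 17: now compute (14/17).
Pull out 2: since 17 ≡ 1 (mod 8), (2/17) = +1.
Reciprocity: 7 ≡ 3 and 17 ≡ 1 (mod 4), so (7/17) = +(17/7).
Reduce top mod 7: now compute (3/7).
Reciprocity: 3 ≡ 3 and 7 ≡ 3 (mod 4), so (3/7) = −(7/3).
Reduce top mod 3: now compute (1/3).
Reached (1/3) = 1. Collecting the sign flips along the way, the symbol is -1.

-1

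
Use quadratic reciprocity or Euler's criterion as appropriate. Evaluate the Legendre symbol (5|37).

Reciprocity: 5 ≡ 1 and 37 ≡ 1 (mod 4), so (5/37) = +(37/5).
Reduce top mod 5: now compute (2/5).
Pull out 2: since 5 ≡ 5 (mod 8), (2/5) = -1.
Reached (1/5) = 1. Collecting the sign flips along the way, the symbol is -1.

-1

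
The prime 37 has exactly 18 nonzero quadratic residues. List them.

1, 3, 4, 7, 9, 10, 11, 12, 16, 21, 25, 26, 27, 28, 30, 33, 34, 36

Square k = 1,…,18 (k and 37−k give the same square):
1²=1, 2²=4, 3²=9, 4²=16, 5²=25, 6²=36, 7²≡12, 8²≡27, 9²≡7, 10²≡26, 11²≡10, 12²≡33, 13²≡21, 14²≡11, 15²≡3, 16²≡34, 17²≡30, 18²≡28 (mod 37).
So the quadratic residues mod 37 are {1, 3, 4, 7, 9, 10, 11, 12, 16, 21, 25, 26, 27, 28, 30, 33, 34, 36}.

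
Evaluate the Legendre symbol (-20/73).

Euler's criterion: (-20/73) ≡ 53^36 (mod 73).
53^2 ≡ 35 (mod 73)
53^4 ≡ 57 (mod 73)
53^8 ≡ 37 (mod 73)
53^16 ≡ 55 (mod 73)
53^32 ≡ 32 (mod 73)
53^36 = 53^(32+4) ≡ 72 (mod 73).
Result is 72 ≡ −1, so (-20/73) = −1.

-1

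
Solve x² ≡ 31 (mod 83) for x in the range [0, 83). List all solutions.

Since 83 ≡ 3 (mod 4), a square root of 31 is 31^((83+1)/4) = 31^21 mod 83.
Repeated squaring: 31^2≡48, 31^4≡63, 31^8≡68, 31^16≡59 (mod 83).
31^21 = 31^(16+4+1) ≡ 23 (mod 83).
Check: 23² = 529 ≡ 31 (mod 83). The two roots are 23 and 60.

23, 60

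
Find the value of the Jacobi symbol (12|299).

Pull out 2^2: since 299 ≡ 3 (mod 8), (2/299) = -1, so (2/299)^2 = +1.
Reciprocity: 3 ≡ 3 and 299 ≡ 3 (mod 4), so (3/299) = −(299/3).
Reduce top mod 3: now compute (2/3).
Pull out 2: since 3 ≡ 3 (mod 8), (2/3) = -1.
Reached (1/3) = 1. Collecting the sign flips along the way, the symbol is +1.

1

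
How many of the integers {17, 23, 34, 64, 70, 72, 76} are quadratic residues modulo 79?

(17/79) = -1 → non-residue.
(23/79) = +1 → QR.
(34/79) = -1 → non-residue.
(64/79) = +1 → QR.
(70/79) = -1 → non-residue.
(72/79) = +1 → QR.
(76/79) = +1 → QR.
Total quadratic residues among the 7: 4.

4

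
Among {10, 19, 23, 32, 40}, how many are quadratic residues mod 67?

4

(10/67) = +1 → QR.
(19/67) = +1 → QR.
(23/67) = +1 → QR.
(32/67) = -1 → non-residue.
(40/67) = +1 → QR.
Total quadratic residues among the 5: 4.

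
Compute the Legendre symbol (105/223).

Reciprocity: 105 ≡ 1 and 223 ≡ 3 (mod 4), so (105/223) = +(223/105).
Reduce top mod 105: now compute (13/105).
Reciprocity: 13 ≡ 1 and 105 ≡ 1 (mod 4), so (13/105) = +(105/13).
Reduce top mod 13: now compute (1/13).
Reached (1/13) = 1. Collecting the sign flips along the way, the symbol is +1.

1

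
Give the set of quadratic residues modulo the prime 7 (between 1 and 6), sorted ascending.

Square k = 1,…,3 (k and 7−k give the same square):
1²=1, 2²=4, 3²≡2 (mod 7).
So the quadratic residues mod 7 are {1, 2, 4}.

1,2,4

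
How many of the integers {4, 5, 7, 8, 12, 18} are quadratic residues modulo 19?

3

(4/19) = +1 → QR.
(5/19) = +1 → QR.
(7/19) = +1 → QR.
(8/19) = -1 → non-residue.
(12/19) = -1 → non-residue.
(18/19) = -1 → non-residue.
Total quadratic residues among the 6: 3.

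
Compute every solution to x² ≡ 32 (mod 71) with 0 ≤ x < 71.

Since 71 ≡ 3 (mod 4), a square root of 32 is 32^((71+1)/4) = 32^18 mod 71.
Repeated squaring: 32^2≡30, 32^4≡48, 32^8≡32, 32^16≡30 (mod 71).
32^18 = 32^(16+2) ≡ 48 (mod 71).
Check: 48² = 2304 ≡ 32 (mod 71). The two roots are 23 and 48.

23, 48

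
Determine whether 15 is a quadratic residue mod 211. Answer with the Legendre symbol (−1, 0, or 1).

Euler's criterion: (15/211) ≡ 15^105 (mod 211).
15^2 ≡ 14 (mod 211)
15^4 ≡ 196 (mod 211)
15^8 ≡ 14 (mod 211)
15^16 ≡ 196 (mod 211)
15^32 ≡ 14 (mod 211)
15^64 ≡ 196 (mod 211)
15^105 = 15^(64+32+8+1) ≡ 210 (mod 211).
Result is 210 ≡ −1, so (15/211) = −1.

-1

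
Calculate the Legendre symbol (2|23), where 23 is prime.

1

Euler's criterion: (2/23) ≡ 2^11 (mod 23).
2^2 ≡ 4 (mod 23)
2^4 ≡ 16 (mod 23)
2^8 ≡ 3 (mod 23)
2^11 = 2^(8+2+1) ≡ 1 (mod 23).
Result is 1, so (2/23) = 1.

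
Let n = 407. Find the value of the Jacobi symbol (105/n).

1

Reciprocity: 105 ≡ 1 and 407 ≡ 3 (mod 4), so (105/407) = +(407/105).
Reduce top mod 105: now compute (92/105).
Pull out 2^2: since 105 ≡ 1 (mod 8), (2/105) = +1, so (2/105)^2 = +1.
Reciprocity: 23 ≡ 3 and 105 ≡ 1 (mod 4), so (23/105) = +(105/23).
Reduce top mod 23: now compute (13/23).
Reciprocity: 13 ≡ 1 and 23 ≡ 3 (mod 4), so (13/23) = +(23/13).
Reduce top mod 13: now compute (10/13).
Pull out 2: since 13 ≡ 5 (mod 8), (2/13) = -1.
Reciprocity: 5 ≡ 1 and 13 ≡ 1 (mod 4), so (5/13) = +(13/5).
Reduce top mod 5: now compute (3/5).
Reciprocity: 3 ≡ 3 and 5 ≡ 1 (mod 4), so (3/5) = +(5/3).
Reduce top mod 3: now compute (2/3).
Pull out 2: since 3 ≡ 3 (mod 8), (2/3) = -1.
Reached (1/3) = 1. Collecting the sign flips along the way, the symbol is +1.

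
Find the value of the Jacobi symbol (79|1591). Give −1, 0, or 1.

Reciprocity: 79 ≡ 3 and 1591 ≡ 3 (mod 4), so (79/1591) = −(1591/79).
Reduce top mod 79: now compute (11/79).
Reciprocity: 11 ≡ 3 and 79 ≡ 3 (mod 4), so (11/79) = −(79/11).
Reduce top mod 11: now compute (2/11).
Pull out 2: since 11 ≡ 3 (mod 8), (2/11) = -1.
Reached (1/11) = 1. Collecting the sign flips along the way, the symbol is -1.

-1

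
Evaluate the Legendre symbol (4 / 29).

Euler's criterion: (4/29) ≡ 4^14 (mod 29).
4^2 ≡ 16 (mod 29)
4^4 ≡ 24 (mod 29)
4^8 ≡ 25 (mod 29)
4^14 = 4^(8+4+2) ≡ 1 (mod 29).
Result is 1, so (4/29) = 1.

1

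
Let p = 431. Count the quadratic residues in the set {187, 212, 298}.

(187/431) = -1 → non-residue.
(212/431) = +1 → QR.
(298/431) = +1 → QR.
Total quadratic residues among the 3: 2.

2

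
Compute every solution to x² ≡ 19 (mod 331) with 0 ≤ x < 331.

Since 331 ≡ 3 (mod 4), a square root of 19 is 19^((331+1)/4) = 19^83 mod 331.
Repeated squaring: 19^2≡30, 19^4≡238, 19^8≡43, 19^16≡194, 19^32≡233, 19^64≡5 (mod 331).
19^83 = 19^(64+16+2+1) ≡ 130 (mod 331).
Check: 130² = 16900 ≡ 19 (mod 331). The two roots are 130 and 201.

130, 201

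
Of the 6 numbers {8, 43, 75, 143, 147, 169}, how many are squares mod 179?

(8/179) = -1 → non-residue.
(43/179) = +1 → QR.
(75/179) = +1 → QR.
(143/179) = -1 → non-residue.
(147/179) = +1 → QR.
(169/179) = +1 → QR.
Total quadratic residues among the 6: 4.

4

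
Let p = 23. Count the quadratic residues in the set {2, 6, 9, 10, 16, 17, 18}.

5

(2/23) = +1 → QR.
(6/23) = +1 → QR.
(9/23) = +1 → QR.
(10/23) = -1 → non-residue.
(16/23) = +1 → QR.
(17/23) = -1 → non-residue.
(18/23) = +1 → QR.
Total quadratic residues among the 7: 5.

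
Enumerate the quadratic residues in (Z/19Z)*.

Square k = 1,…,9 (k and 19−k give the same square):
1²=1, 2²=4, 3²=9, 4²=16, 5²≡6, 6²≡17, 7²≡11, 8²≡7, 9²≡5 (mod 19).
So the quadratic residues mod 19 are {1, 4, 5, 6, 7, 9, 11, 16, 17}.

1,4,5,6,7,9,11,16,17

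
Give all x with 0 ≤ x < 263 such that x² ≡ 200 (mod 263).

Since 263 ≡ 3 (mod 4), a square root of 200 is 200^((263+1)/4) = 200^66 mod 263.
Repeated squaring: 200^2≡24, 200^4≡50, 200^8≡133, 200^16≡68, 200^32≡153, 200^64≡2 (mod 263).
200^66 = 200^(64+2) ≡ 48 (mod 263).
Check: 48² = 2304 ≡ 200 (mod 263). The two roots are 48 and 215.

48, 215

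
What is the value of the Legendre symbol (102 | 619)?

-1

Euler's criterion: (102/619) ≡ 102^309 (mod 619).
102^2 ≡ 500 (mod 619)
102^4 ≡ 543 (mod 619)
102^8 ≡ 205 (mod 619)
102^16 ≡ 552 (mod 619)
102^32 ≡ 156 (mod 619)
102^64 ≡ 195 (mod 619)
102^128 ≡ 266 (mod 619)
102^256 ≡ 190 (mod 619)
102^309 = 102^(256+32+16+4+1) ≡ 618 (mod 619).
Result is 618 ≡ −1, so (102/619) = −1.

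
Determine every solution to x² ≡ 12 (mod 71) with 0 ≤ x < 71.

15, 56

Since 71 ≡ 3 (mod 4), a square root of 12 is 12^((71+1)/4) = 12^18 mod 71.
Repeated squaring: 12^2≡2, 12^4≡4, 12^8≡16, 12^16≡43 (mod 71).
12^18 = 12^(16+2) ≡ 15 (mod 71).
Check: 15² = 225 ≡ 12 (mod 71). The two roots are 15 and 56.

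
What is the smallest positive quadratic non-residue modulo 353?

(2/353) = +1, so 2 is a residue.
(3/353) = −1, so 3 is the smallest positive non-residue mod 353.

3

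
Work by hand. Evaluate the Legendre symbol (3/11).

1

Euler's criterion: (3/11) ≡ 3^5 (mod 11).
3^2 ≡ 9 (mod 11)
3^4 ≡ 4 (mod 11)
3^5 = 3^(4+1) ≡ 1 (mod 11).
Result is 1, so (3/11) = 1.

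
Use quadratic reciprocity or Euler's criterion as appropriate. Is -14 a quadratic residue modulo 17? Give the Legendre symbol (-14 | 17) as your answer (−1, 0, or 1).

First reduce: -14 ≡ 3 (mod 17).
Reciprocity: 3 ≡ 3 and 17 ≡ 1 (mod 4), so (3/17) = +(17/3).
Reduce top mod 3: now compute (2/3).
Pull out 2: since 3 ≡ 3 (mod 8), (2/3) = -1.
Reached (1/3) = 1. Collecting the sign flips along the way, the symbol is -1.

-1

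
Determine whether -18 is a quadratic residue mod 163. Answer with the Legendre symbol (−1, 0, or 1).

First reduce: -18 ≡ 145 (mod 163).
Reciprocity: 145 ≡ 1 and 163 ≡ 3 (mod 4), so (145/163) = +(163/145).
Reduce top mod 145: now compute (18/145).
Pull out 2: since 145 ≡ 1 (mod 8), (2/145) = +1.
Reciprocity: 9 ≡ 1 and 145 ≡ 1 (mod 4), so (9/145) = +(145/9).
Reduce top mod 9: now compute (1/9).
Reached (1/9) = 1. Collecting the sign flips along the way, the symbol is +1.

1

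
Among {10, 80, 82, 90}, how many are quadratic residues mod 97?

(10/97) = -1 → non-residue.
(80/97) = -1 → non-residue.
(82/97) = -1 → non-residue.
(90/97) = -1 → non-residue.
Total quadratic residues among the 4: 0.

0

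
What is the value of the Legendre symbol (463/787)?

-1

Euler's criterion: (463/787) ≡ 463^393 (mod 787).
463^2 ≡ 305 (mod 787)
463^4 ≡ 159 (mod 787)
463^8 ≡ 97 (mod 787)
463^16 ≡ 752 (mod 787)
463^32 ≡ 438 (mod 787)
463^64 ≡ 603 (mod 787)
463^128 ≡ 15 (mod 787)
463^256 ≡ 225 (mod 787)
463^393 = 463^(256+128+8+1) ≡ 786 (mod 787).
Result is 786 ≡ −1, so (463/787) = −1.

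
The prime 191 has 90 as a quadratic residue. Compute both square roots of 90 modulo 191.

89, 102

Since 191 ≡ 3 (mod 4), a square root of 90 is 90^((191+1)/4) = 90^48 mod 191.
Repeated squaring: 90^2≡78, 90^4≡163, 90^8≡20, 90^16≡18, 90^32≡133 (mod 191).
90^48 = 90^(32+16) ≡ 102 (mod 191).
Check: 102² = 10404 ≡ 90 (mod 191). The two roots are 89 and 102.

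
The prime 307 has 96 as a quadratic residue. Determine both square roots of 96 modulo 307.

Since 307 ≡ 3 (mod 4), a square root of 96 is 96^((307+1)/4) = 96^77 mod 307.
Repeated squaring: 96^2≡6, 96^4≡36, 96^8≡68, 96^16≡19, 96^32≡54, 96^64≡153 (mod 307).
96^77 = 96^(64+8+4+1) ≡ 77 (mod 307).
Check: 77² = 5929 ≡ 96 (mod 307). The two roots are 77 and 230.

77, 230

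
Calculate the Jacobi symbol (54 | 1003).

Pull out 2: since 1003 ≡ 3 (mod 8), (2/1003) = -1.
Reciprocity: 27 ≡ 3 and 1003 ≡ 3 (mod 4), so (27/1003) = −(1003/27).
Reduce top mod 27: now compute (4/27).
Pull out 2^2: since 27 ≡ 3 (mod 8), (2/27) = -1, so (2/27)^2 = +1.
Reached (1/27) = 1. Collecting the sign flips along the way, the symbol is +1.

1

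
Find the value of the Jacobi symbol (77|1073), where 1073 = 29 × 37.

-1

Reciprocity: 77 ≡ 1 and 1073 ≡ 1 (mod 4), so (77/1073) = +(1073/77).
Reduce top mod 77: now compute (72/77).
Pull out 2^3: since 77 ≡ 5 (mod 8), (2/77) = -1, so (2/77)^3 = -1.
Reciprocity: 9 ≡ 1 and 77 ≡ 1 (mod 4), so (9/77) = +(77/9).
Reduce top mod 9: now compute (5/9).
Reciprocity: 5 ≡ 1 and 9 ≡ 1 (mod 4), so (5/9) = +(9/5).
Reduce top mod 5: now compute (4/5).
Pull out 2^2: since 5 ≡ 5 (mod 8), (2/5) = -1, so (2/5)^2 = +1.
Reached (1/5) = 1. Collecting the sign flips along the way, the symbol is -1.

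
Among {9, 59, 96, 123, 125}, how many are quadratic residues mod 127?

1

(9/127) = +1 → QR.
(59/127) = -1 → non-residue.
(96/127) = -1 → non-residue.
(123/127) = -1 → non-residue.
(125/127) = -1 → non-residue.
Total quadratic residues among the 5: 1.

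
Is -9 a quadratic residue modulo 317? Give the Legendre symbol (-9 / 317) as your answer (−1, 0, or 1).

1

Euler's criterion: (-9/317) ≡ 308^158 (mod 317).
308^2 ≡ 81 (mod 317)
308^4 ≡ 221 (mod 317)
308^8 ≡ 23 (mod 317)
308^16 ≡ 212 (mod 317)
308^32 ≡ 247 (mod 317)
308^64 ≡ 145 (mod 317)
308^128 ≡ 103 (mod 317)
308^158 = 308^(128+16+8+4+2) ≡ 1 (mod 317).
Result is 1, so (-9/317) = 1.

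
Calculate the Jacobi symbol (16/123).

1

Pull out 2^4: since 123 ≡ 3 (mod 8), (2/123) = -1, so (2/123)^4 = +1.
Reached (1/123) = 1. Collecting the sign flips along the way, the symbol is +1.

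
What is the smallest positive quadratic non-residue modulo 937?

5

(2/937) = +1, so 2 is a residue.
(3/937) = +1, so 3 is a residue.
(4/937) = +1, so 4 is a residue.
(5/937) = −1, so 5 is the smallest positive non-residue mod 937.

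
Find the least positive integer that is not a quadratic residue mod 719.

11

(2/719) = +1, so 2 is a residue.
(3/719) = +1, so 3 is a residue.
(4/719) = +1, so 4 is a residue.
(5/719) = +1, so 5 is a residue.
(6/719) = +1, so 6 is a residue.
(7/719) = +1, so 7 is a residue.
(8/719) = +1, so 8 is a residue.
(9/719) = +1, so 9 is a residue.
(10/719) = +1, so 10 is a residue.
(11/719) = −1, so 11 is the smallest positive non-residue mod 719.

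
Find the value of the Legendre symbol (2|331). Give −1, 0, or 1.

Pull out 2: since 331 ≡ 3 (mod 8), (2/331) = -1.
Reached (1/331) = 1. Collecting the sign flips along the way, the symbol is -1.

-1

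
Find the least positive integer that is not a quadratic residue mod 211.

2

(2/211) = −1, so 2 is the smallest positive non-residue mod 211.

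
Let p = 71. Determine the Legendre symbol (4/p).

Pull out 2^2: since 71 ≡ 7 (mod 8), (2/71) = +1, so (2/71)^2 = +1.
Reached (1/71) = 1. Collecting the sign flips along the way, the symbol is +1.

1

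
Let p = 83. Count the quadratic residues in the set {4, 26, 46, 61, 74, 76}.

(4/83) = +1 → QR.
(26/83) = +1 → QR.
(46/83) = -1 → non-residue.
(61/83) = +1 → QR.
(74/83) = -1 → non-residue.
(76/83) = -1 → non-residue.
Total quadratic residues among the 6: 3.

3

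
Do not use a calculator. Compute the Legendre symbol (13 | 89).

-1

Reciprocity: 13 ≡ 1 and 89 ≡ 1 (mod 4), so (13/89) = +(89/13).
Reduce top mod 13: now compute (11/13).
Reciprocity: 11 ≡ 3 and 13 ≡ 1 (mod 4), so (11/13) = +(13/11).
Reduce top mod 11: now compute (2/11).
Pull out 2: since 11 ≡ 3 (mod 8), (2/11) = -1.
Reached (1/11) = 1. Collecting the sign flips along the way, the symbol is -1.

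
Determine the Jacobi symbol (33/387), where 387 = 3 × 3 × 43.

0

Reciprocity: 33 ≡ 1 and 387 ≡ 3 (mod 4), so (33/387) = +(387/33).
Reduce top mod 33: now compute (24/33).
Pull out 2^3: since 33 ≡ 1 (mod 8), (2/33) = +1, so (2/33)^3 = +1.
Reciprocity: 3 ≡ 3 and 33 ≡ 1 (mod 4), so (3/33) = +(33/3).
Reduce top mod 3: now compute (0/3).
Top reduces to 0: gcd > 1, so the symbol is 0.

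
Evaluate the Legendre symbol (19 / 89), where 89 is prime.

Euler's criterion: (19/89) ≡ 19^44 (mod 89).
19^2 ≡ 5 (mod 89)
19^4 ≡ 25 (mod 89)
19^8 ≡ 2 (mod 89)
19^16 ≡ 4 (mod 89)
19^32 ≡ 16 (mod 89)
19^44 = 19^(32+8+4) ≡ 88 (mod 89).
Result is 88 ≡ −1, so (19/89) = −1.

-1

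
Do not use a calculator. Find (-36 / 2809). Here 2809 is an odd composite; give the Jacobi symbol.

First reduce: -36 ≡ 2773 (mod 2809).
Reciprocity: 2773 ≡ 1 and 2809 ≡ 1 (mod 4), so (2773/2809) = +(2809/2773).
Reduce top mod 2773: now compute (36/2773).
Pull out 2^2: since 2773 ≡ 5 (mod 8), (2/2773) = -1, so (2/2773)^2 = +1.
Reciprocity: 9 ≡ 1 and 2773 ≡ 1 (mod 4), so (9/2773) = +(2773/9).
Reduce top mod 9: now compute (1/9).
Reached (1/9) = 1. Collecting the sign flips along the way, the symbol is +1.

1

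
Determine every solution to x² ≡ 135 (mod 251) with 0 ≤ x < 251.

117, 134

Since 251 ≡ 3 (mod 4), a square root of 135 is 135^((251+1)/4) = 135^63 mod 251.
Repeated squaring: 135^2≡153, 135^4≡66, 135^8≡89, 135^16≡140, 135^32≡22 (mod 251).
135^63 = 135^(32+16+8+4+2+1) ≡ 117 (mod 251).
Check: 117² = 13689 ≡ 135 (mod 251). The two roots are 117 and 134.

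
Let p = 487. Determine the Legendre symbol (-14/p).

1

First reduce: -14 ≡ 473 (mod 487).
Reciprocity: 473 ≡ 1 and 487 ≡ 3 (mod 4), so (473/487) = +(487/473).
Reduce top mod 473: now compute (14/473).
Pull out 2: since 473 ≡ 1 (mod 8), (2/473) = +1.
Reciprocity: 7 ≡ 3 and 473 ≡ 1 (mod 4), so (7/473) = +(473/7).
Reduce top mod 7: now compute (4/7).
Pull out 2^2: since 7 ≡ 7 (mod 8), (2/7) = +1, so (2/7)^2 = +1.
Reached (1/7) = 1. Collecting the sign flips along the way, the symbol is +1.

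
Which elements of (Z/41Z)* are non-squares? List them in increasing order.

3 6 7 11 12 13 14 15 17 19 22 24 26 27 28 29 30 34 35 38

Square k = 1,…,20 (k and 41−k give the same square):
1²=1, 2²=4, 3²=9, 4²=16, 5²=25, 6²=36, 7²≡8, 8²≡23, 9²≡40, 10²≡18, 11²≡39, 12²≡21, 13²≡5, 14²≡32, 15²≡20, 16²≡10, 17²≡2, 18²≡37, 19²≡33, 20²≡31 (mod 41).
The residues are {1, 2, 4, 5, 8, 9, 10, 16, 18, 20, 21, 23, 25, 31, 32, 33, 36, 37, 39, 40}; the non-residues are the remaining 20 nonzero classes.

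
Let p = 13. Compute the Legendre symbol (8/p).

Pull out 2^3: since 13 ≡ 5 (mod 8), (2/13) = -1, so (2/13)^3 = -1.
Reached (1/13) = 1. Collecting the sign flips along the way, the symbol is -1.

-1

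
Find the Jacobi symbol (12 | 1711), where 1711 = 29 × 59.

Pull out 2^2: since 1711 ≡ 7 (mod 8), (2/1711) = +1, so (2/1711)^2 = +1.
Reciprocity: 3 ≡ 3 and 1711 ≡ 3 (mod 4), so (3/1711) = −(1711/3).
Reduce top mod 3: now compute (1/3).
Reached (1/3) = 1. Collecting the sign flips along the way, the symbol is -1.

-1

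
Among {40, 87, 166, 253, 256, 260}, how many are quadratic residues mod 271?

4

(40/271) = +1 → QR.
(87/271) = +1 → QR.
(166/271) = +1 → QR.
(253/271) = -1 → non-residue.
(256/271) = +1 → QR.
(260/271) = -1 → non-residue.
Total quadratic residues among the 6: 4.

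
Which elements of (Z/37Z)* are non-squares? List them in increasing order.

Square k = 1,…,18 (k and 37−k give the same square):
1²=1, 2²=4, 3²=9, 4²=16, 5²=25, 6²=36, 7²≡12, 8²≡27, 9²≡7, 10²≡26, 11²≡10, 12²≡33, 13²≡21, 14²≡11, 15²≡3, 16²≡34, 17²≡30, 18²≡28 (mod 37).
The residues are {1, 3, 4, 7, 9, 10, 11, 12, 16, 21, 25, 26, 27, 28, 30, 33, 34, 36}; the non-residues are the remaining 18 nonzero classes.

2,5,6,8,13,14,15,17,18,19,20,22,23,24,29,31,32,35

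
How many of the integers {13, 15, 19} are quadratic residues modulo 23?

(13/23) = +1 → QR.
(15/23) = -1 → non-residue.
(19/23) = -1 → non-residue.
Total quadratic residues among the 3: 1.

1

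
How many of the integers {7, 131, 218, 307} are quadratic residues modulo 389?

2

(7/389) = +1 → QR.
(131/389) = -1 → non-residue.
(218/389) = +1 → QR.
(307/389) = -1 → non-residue.
Total quadratic residues among the 4: 2.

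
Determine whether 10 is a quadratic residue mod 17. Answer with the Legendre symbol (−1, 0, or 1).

-1

Euler's criterion: (10/17) ≡ 10^8 (mod 17).
10^2 ≡ 15 (mod 17)
10^4 ≡ 4 (mod 17)
10^8 ≡ 16 (mod 17)
10^8 = 10^(8) ≡ 16 (mod 17).
Result is 16 ≡ −1, so (10/17) = −1.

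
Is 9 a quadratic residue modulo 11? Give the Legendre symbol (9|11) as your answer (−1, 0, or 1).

Euler's criterion: (9/11) ≡ 9^5 (mod 11).
9^2 ≡ 4 (mod 11)
9^4 ≡ 5 (mod 11)
9^5 = 9^(4+1) ≡ 1 (mod 11).
Result is 1, so (9/11) = 1.

1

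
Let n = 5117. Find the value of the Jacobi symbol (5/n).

-1

Reciprocity: 5 ≡ 1 and 5117 ≡ 1 (mod 4), so (5/5117) = +(5117/5).
Reduce top mod 5: now compute (2/5).
Pull out 2: since 5 ≡ 5 (mod 8), (2/5) = -1.
Reached (1/5) = 1. Collecting the sign flips along the way, the symbol is -1.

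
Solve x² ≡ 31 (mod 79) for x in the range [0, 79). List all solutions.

30, 49

Since 79 ≡ 3 (mod 4), a square root of 31 is 31^((79+1)/4) = 31^20 mod 79.
Repeated squaring: 31^2≡13, 31^4≡11, 31^8≡42, 31^16≡26 (mod 79).
31^20 = 31^(16+4) ≡ 49 (mod 79).
Check: 49² = 2401 ≡ 31 (mod 79). The two roots are 30 and 49.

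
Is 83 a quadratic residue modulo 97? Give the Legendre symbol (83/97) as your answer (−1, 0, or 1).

Reciprocity: 83 ≡ 3 and 97 ≡ 1 (mod 4), so (83/97) = +(97/83).
Reduce top mod 83: now compute (14/83).
Pull out 2: since 83 ≡ 3 (mod 8), (2/83) = -1.
Reciprocity: 7 ≡ 3 and 83 ≡ 3 (mod 4), so (7/83) = −(83/7).
Reduce top mod 7: now compute (6/7).
Pull out 2: since 7 ≡ 7 (mod 8), (2/7) = +1.
Reciprocity: 3 ≡ 3 and 7 ≡ 3 (mod 4), so (3/7) = −(7/3).
Reduce top mod 3: now compute (1/3).
Reached (1/3) = 1. Collecting the sign flips along the way, the symbol is -1.

-1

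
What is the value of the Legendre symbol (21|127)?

1

Reciprocity: 21 ≡ 1 and 127 ≡ 3 (mod 4), so (21/127) = +(127/21).
Reduce top mod 21: now compute (1/21).
Reached (1/21) = 1. Collecting the sign flips along the way, the symbol is +1.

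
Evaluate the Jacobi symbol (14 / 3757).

Pull out 2: since 3757 ≡ 5 (mod 8), (2/3757) = -1.
Reciprocity: 7 ≡ 3 and 3757 ≡ 1 (mod 4), so (7/3757) = +(3757/7).
Reduce top mod 7: now compute (5/7).
Reciprocity: 5 ≡ 1 and 7 ≡ 3 (mod 4), so (5/7) = +(7/5).
Reduce top mod 5: now compute (2/5).
Pull out 2: since 5 ≡ 5 (mod 8), (2/5) = -1.
Reached (1/5) = 1. Collecting the sign flips along the way, the symbol is +1.

1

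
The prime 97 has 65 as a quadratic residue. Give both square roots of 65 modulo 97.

29, 68

97 ≡ 1 (mod 4), so we find a root by search.
Trying successive values, 29² = 841 ≡ 65 (mod 97). The other root is 97 − 29 = 68.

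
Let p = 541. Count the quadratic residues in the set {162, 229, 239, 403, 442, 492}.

(162/541) = -1 → non-residue.
(229/541) = +1 → QR.
(239/541) = -1 → non-residue.
(403/541) = -1 → non-residue.
(442/541) = -1 → non-residue.
(492/541) = +1 → QR.
Total quadratic residues among the 6: 2.

2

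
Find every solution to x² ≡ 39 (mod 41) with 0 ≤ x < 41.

41 ≡ 1 (mod 4), so we find a root by search.
Trying successive values, 11² = 121 ≡ 39 (mod 41). The other root is 41 − 11 = 30.

11, 30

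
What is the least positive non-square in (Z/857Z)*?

3

(2/857) = +1, so 2 is a residue.
(3/857) = −1, so 3 is the smallest positive non-residue mod 857.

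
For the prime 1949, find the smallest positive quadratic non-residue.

2

(2/1949) = −1, so 2 is the smallest positive non-residue mod 1949.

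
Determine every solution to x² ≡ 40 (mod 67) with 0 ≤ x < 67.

24, 43

Since 67 ≡ 3 (mod 4), a square root of 40 is 40^((67+1)/4) = 40^17 mod 67.
Repeated squaring: 40^2≡59, 40^4≡64, 40^8≡9, 40^16≡14 (mod 67).
40^17 = 40^(16+1) ≡ 24 (mod 67).
Check: 24² = 576 ≡ 40 (mod 67). The two roots are 24 and 43.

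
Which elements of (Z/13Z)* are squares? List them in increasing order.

1,3,4,9,10,12

Square k = 1,…,6 (k and 13−k give the same square):
1²=1, 2²=4, 3²=9, 4²≡3, 5²≡12, 6²≡10 (mod 13).
So the quadratic residues mod 13 are {1, 3, 4, 9, 10, 12}.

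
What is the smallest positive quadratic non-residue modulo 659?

2

(2/659) = −1, so 2 is the smallest positive non-residue mod 659.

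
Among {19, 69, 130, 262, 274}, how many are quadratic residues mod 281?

(19/281) = -1 → non-residue.
(69/281) = +1 → QR.
(130/281) = -1 → non-residue.
(262/281) = -1 → non-residue.
(274/281) = +1 → QR.
Total quadratic residues among the 5: 2.

2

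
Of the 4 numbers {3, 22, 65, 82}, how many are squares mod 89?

1

(3/89) = -1 → non-residue.
(22/89) = +1 → QR.
(65/89) = -1 → non-residue.
(82/89) = -1 → non-residue.
Total quadratic residues among the 4: 1.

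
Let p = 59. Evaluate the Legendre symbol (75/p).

1

First reduce: 75 ≡ 16 (mod 59).
Pull out 2^4: since 59 ≡ 3 (mod 8), (2/59) = -1, so (2/59)^4 = +1.
Reached (1/59) = 1. Collecting the sign flips along the way, the symbol is +1.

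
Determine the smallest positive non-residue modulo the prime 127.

(2/127) = +1, so 2 is a residue.
(3/127) = −1, so 3 is the smallest positive non-residue mod 127.

3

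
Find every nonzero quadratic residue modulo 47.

Square k = 1,…,23 (k and 47−k give the same square):
1²=1, 2²=4, 3²=9, 4²=16, 5²=25, 6²=36, 7²≡2, 8²≡17, 9²≡34, 10²≡6, 11²≡27, 12²≡3, 13²≡28, 14²≡8, 15²≡37, 16²≡21, 17²≡7, 18²≡42, 19²≡32, 20²≡24, 21²≡18, 22²≡14, 23²≡12 (mod 47).
So the quadratic residues mod 47 are {1, 2, 3, 4, 6, 7, 8, 9, 12, 14, 16, 17, 18, 21, 24, 25, 27, 28, 32, 34, 36, 37, 42}.

1,2,3,4,6,7,8,9,12,14,16,17,18,21,24,25,27,28,32,34,36,37,42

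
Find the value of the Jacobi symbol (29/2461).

Reciprocity: 29 ≡ 1 and 2461 ≡ 1 (mod 4), so (29/2461) = +(2461/29).
Reduce top mod 29: now compute (25/29).
Reciprocity: 25 ≡ 1 and 29 ≡ 1 (mod 4), so (25/29) = +(29/25).
Reduce top mod 25: now compute (4/25).
Pull out 2^2: since 25 ≡ 1 (mod 8), (2/25) = +1, so (2/25)^2 = +1.
Reached (1/25) = 1. Collecting the sign flips along the way, the symbol is +1.

1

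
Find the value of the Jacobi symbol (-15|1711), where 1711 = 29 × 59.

1

First reduce: -15 ≡ 1696 (mod 1711).
Pull out 2^5: since 1711 ≡ 7 (mod 8), (2/1711) = +1, so (2/1711)^5 = +1.
Reciprocity: 53 ≡ 1 and 1711 ≡ 3 (mod 4), so (53/1711) = +(1711/53).
Reduce top mod 53: now compute (15/53).
Reciprocity: 15 ≡ 3 and 53 ≡ 1 (mod 4), so (15/53) = +(53/15).
Reduce top mod 15: now compute (8/15).
Pull out 2^3: since 15 ≡ 7 (mod 8), (2/15) = +1, so (2/15)^3 = +1.
Reached (1/15) = 1. Collecting the sign flips along the way, the symbol is +1.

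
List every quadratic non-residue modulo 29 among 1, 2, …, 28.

2,3,8,10,11,12,14,15,17,18,19,21,26,27

Square k = 1,…,14 (k and 29−k give the same square):
1²=1, 2²=4, 3²=9, 4²=16, 5²=25, 6²≡7, 7²≡20, 8²≡6, 9²≡23, 10²≡13, 11²≡5, 12²≡28, 13²≡24, 14²≡22 (mod 29).
The residues are {1, 4, 5, 6, 7, 9, 13, 16, 20, 22, 23, 24, 25, 28}; the non-residues are the remaining 14 nonzero classes.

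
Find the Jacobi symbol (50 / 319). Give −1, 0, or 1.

1

Pull out 2: since 319 ≡ 7 (mod 8), (2/319) = +1.
Reciprocity: 25 ≡ 1 and 319 ≡ 3 (mod 4), so (25/319) = +(319/25).
Reduce top mod 25: now compute (19/25).
Reciprocity: 19 ≡ 3 and 25 ≡ 1 (mod 4), so (19/25) = +(25/19).
Reduce top mod 19: now compute (6/19).
Pull out 2: since 19 ≡ 3 (mod 8), (2/19) = -1.
Reciprocity: 3 ≡ 3 and 19 ≡ 3 (mod 4), so (3/19) = −(19/3).
Reduce top mod 3: now compute (1/3).
Reached (1/3) = 1. Collecting the sign flips along the way, the symbol is +1.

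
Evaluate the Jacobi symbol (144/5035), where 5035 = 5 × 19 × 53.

1

Pull out 2^4: since 5035 ≡ 3 (mod 8), (2/5035) = -1, so (2/5035)^4 = +1.
Reciprocity: 9 ≡ 1 and 5035 ≡ 3 (mod 4), so (9/5035) = +(5035/9).
Reduce top mod 9: now compute (4/9).
Pull out 2^2: since 9 ≡ 1 (mod 8), (2/9) = +1, so (2/9)^2 = +1.
Reached (1/9) = 1. Collecting the sign flips along the way, the symbol is +1.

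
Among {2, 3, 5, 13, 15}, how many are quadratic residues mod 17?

3

(2/17) = +1 → QR.
(3/17) = -1 → non-residue.
(5/17) = -1 → non-residue.
(13/17) = +1 → QR.
(15/17) = +1 → QR.
Total quadratic residues among the 5: 3.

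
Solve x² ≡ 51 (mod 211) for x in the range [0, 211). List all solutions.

Since 211 ≡ 3 (mod 4), a square root of 51 is 51^((211+1)/4) = 51^53 mod 211.
Repeated squaring: 51^2≡69, 51^4≡119, 51^8≡24, 51^16≡154, 51^32≡84 (mod 211).
51^53 = 51^(32+16+4+1) ≡ 126 (mod 211).
Check: 126² = 15876 ≡ 51 (mod 211). The two roots are 85 and 126.

85, 126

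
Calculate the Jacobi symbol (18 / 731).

Pull out 2: since 731 ≡ 3 (mod 8), (2/731) = -1.
Reciprocity: 9 ≡ 1 and 731 ≡ 3 (mod 4), so (9/731) = +(731/9).
Reduce top mod 9: now compute (2/9).
Pull out 2: since 9 ≡ 1 (mod 8), (2/9) = +1.
Reached (1/9) = 1. Collecting the sign flips along the way, the symbol is -1.

-1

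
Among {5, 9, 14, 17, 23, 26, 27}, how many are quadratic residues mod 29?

3

(5/29) = +1 → QR.
(9/29) = +1 → QR.
(14/29) = -1 → non-residue.
(17/29) = -1 → non-residue.
(23/29) = +1 → QR.
(26/29) = -1 → non-residue.
(27/29) = -1 → non-residue.
Total quadratic residues among the 7: 3.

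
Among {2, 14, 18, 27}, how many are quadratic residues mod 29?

(2/29) = -1 → non-residue.
(14/29) = -1 → non-residue.
(18/29) = -1 → non-residue.
(27/29) = -1 → non-residue.
Total quadratic residues among the 4: 0.

0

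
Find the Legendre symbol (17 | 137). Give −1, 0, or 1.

Reciprocity: 17 ≡ 1 and 137 ≡ 1 (mod 4), so (17/137) = +(137/17).
Reduce top mod 17: now compute (1/17).
Reached (1/17) = 1. Collecting the sign flips along the way, the symbol is +1.

1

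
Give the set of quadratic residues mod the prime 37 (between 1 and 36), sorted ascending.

1, 3, 4, 7, 9, 10, 11, 12, 16, 21, 25, 26, 27, 28, 30, 33, 34, 36

Square k = 1,…,18 (k and 37−k give the same square):
1²=1, 2²=4, 3²=9, 4²=16, 5²=25, 6²=36, 7²≡12, 8²≡27, 9²≡7, 10²≡26, 11²≡10, 12²≡33, 13²≡21, 14²≡11, 15²≡3, 16²≡34, 17²≡30, 18²≡28 (mod 37).
So the quadratic residues mod 37 are {1, 3, 4, 7, 9, 10, 11, 12, 16, 21, 25, 26, 27, 28, 30, 33, 34, 36}.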